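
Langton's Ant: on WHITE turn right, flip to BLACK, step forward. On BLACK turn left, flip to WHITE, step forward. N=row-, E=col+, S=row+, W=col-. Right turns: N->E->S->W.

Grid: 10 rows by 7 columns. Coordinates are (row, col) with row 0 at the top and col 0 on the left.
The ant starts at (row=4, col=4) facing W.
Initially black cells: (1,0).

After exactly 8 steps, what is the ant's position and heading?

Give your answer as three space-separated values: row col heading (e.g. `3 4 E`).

Step 1: on WHITE (4,4): turn R to N, flip to black, move to (3,4). |black|=2
Step 2: on WHITE (3,4): turn R to E, flip to black, move to (3,5). |black|=3
Step 3: on WHITE (3,5): turn R to S, flip to black, move to (4,5). |black|=4
Step 4: on WHITE (4,5): turn R to W, flip to black, move to (4,4). |black|=5
Step 5: on BLACK (4,4): turn L to S, flip to white, move to (5,4). |black|=4
Step 6: on WHITE (5,4): turn R to W, flip to black, move to (5,3). |black|=5
Step 7: on WHITE (5,3): turn R to N, flip to black, move to (4,3). |black|=6
Step 8: on WHITE (4,3): turn R to E, flip to black, move to (4,4). |black|=7

Answer: 4 4 E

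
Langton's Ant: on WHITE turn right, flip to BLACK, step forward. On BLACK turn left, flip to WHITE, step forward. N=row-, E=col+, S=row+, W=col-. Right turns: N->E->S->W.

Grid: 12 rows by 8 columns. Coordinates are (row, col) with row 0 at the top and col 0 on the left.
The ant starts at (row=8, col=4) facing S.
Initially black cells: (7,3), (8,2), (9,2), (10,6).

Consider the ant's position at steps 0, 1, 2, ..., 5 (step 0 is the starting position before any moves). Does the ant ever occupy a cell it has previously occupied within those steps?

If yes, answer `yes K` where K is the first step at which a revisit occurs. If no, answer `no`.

Answer: no

Derivation:
Step 1: on WHITE (8,4): turn R to W, flip to black, move to (8,3). |black|=5 — new cell
Step 2: on WHITE (8,3): turn R to N, flip to black, move to (7,3). |black|=6 — new cell
Step 3: on BLACK (7,3): turn L to W, flip to white, move to (7,2). |black|=5 — new cell
Step 4: on WHITE (7,2): turn R to N, flip to black, move to (6,2). |black|=6 — new cell
Step 5: on WHITE (6,2): turn R to E, flip to black, move to (6,3). |black|=7 — new cell
No revisit within 5 steps.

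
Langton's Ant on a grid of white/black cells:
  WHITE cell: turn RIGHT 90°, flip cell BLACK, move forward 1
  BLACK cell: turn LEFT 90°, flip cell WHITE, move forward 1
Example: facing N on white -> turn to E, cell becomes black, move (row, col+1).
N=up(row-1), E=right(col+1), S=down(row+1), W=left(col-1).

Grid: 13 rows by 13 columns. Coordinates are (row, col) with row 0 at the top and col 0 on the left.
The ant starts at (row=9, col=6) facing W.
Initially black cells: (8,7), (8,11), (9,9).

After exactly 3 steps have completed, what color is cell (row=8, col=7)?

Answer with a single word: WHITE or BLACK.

Step 1: on WHITE (9,6): turn R to N, flip to black, move to (8,6). |black|=4
Step 2: on WHITE (8,6): turn R to E, flip to black, move to (8,7). |black|=5
Step 3: on BLACK (8,7): turn L to N, flip to white, move to (7,7). |black|=4

Answer: WHITE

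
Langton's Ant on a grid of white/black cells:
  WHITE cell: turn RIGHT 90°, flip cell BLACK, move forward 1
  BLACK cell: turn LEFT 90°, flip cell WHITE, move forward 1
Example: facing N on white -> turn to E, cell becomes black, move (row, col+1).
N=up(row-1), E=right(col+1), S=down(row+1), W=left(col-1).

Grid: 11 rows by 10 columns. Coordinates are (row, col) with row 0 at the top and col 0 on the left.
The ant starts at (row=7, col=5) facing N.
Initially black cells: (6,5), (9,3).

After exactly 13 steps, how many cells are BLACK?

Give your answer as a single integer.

Step 1: on WHITE (7,5): turn R to E, flip to black, move to (7,6). |black|=3
Step 2: on WHITE (7,6): turn R to S, flip to black, move to (8,6). |black|=4
Step 3: on WHITE (8,6): turn R to W, flip to black, move to (8,5). |black|=5
Step 4: on WHITE (8,5): turn R to N, flip to black, move to (7,5). |black|=6
Step 5: on BLACK (7,5): turn L to W, flip to white, move to (7,4). |black|=5
Step 6: on WHITE (7,4): turn R to N, flip to black, move to (6,4). |black|=6
Step 7: on WHITE (6,4): turn R to E, flip to black, move to (6,5). |black|=7
Step 8: on BLACK (6,5): turn L to N, flip to white, move to (5,5). |black|=6
Step 9: on WHITE (5,5): turn R to E, flip to black, move to (5,6). |black|=7
Step 10: on WHITE (5,6): turn R to S, flip to black, move to (6,6). |black|=8
Step 11: on WHITE (6,6): turn R to W, flip to black, move to (6,5). |black|=9
Step 12: on WHITE (6,5): turn R to N, flip to black, move to (5,5). |black|=10
Step 13: on BLACK (5,5): turn L to W, flip to white, move to (5,4). |black|=9

Answer: 9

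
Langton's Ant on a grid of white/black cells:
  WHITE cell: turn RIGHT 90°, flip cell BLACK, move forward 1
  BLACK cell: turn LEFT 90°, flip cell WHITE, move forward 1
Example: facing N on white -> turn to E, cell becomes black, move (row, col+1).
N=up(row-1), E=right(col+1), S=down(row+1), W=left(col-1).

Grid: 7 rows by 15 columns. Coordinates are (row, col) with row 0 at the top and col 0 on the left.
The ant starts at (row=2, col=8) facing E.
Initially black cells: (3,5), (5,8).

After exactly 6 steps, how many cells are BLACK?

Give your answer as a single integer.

Step 1: on WHITE (2,8): turn R to S, flip to black, move to (3,8). |black|=3
Step 2: on WHITE (3,8): turn R to W, flip to black, move to (3,7). |black|=4
Step 3: on WHITE (3,7): turn R to N, flip to black, move to (2,7). |black|=5
Step 4: on WHITE (2,7): turn R to E, flip to black, move to (2,8). |black|=6
Step 5: on BLACK (2,8): turn L to N, flip to white, move to (1,8). |black|=5
Step 6: on WHITE (1,8): turn R to E, flip to black, move to (1,9). |black|=6

Answer: 6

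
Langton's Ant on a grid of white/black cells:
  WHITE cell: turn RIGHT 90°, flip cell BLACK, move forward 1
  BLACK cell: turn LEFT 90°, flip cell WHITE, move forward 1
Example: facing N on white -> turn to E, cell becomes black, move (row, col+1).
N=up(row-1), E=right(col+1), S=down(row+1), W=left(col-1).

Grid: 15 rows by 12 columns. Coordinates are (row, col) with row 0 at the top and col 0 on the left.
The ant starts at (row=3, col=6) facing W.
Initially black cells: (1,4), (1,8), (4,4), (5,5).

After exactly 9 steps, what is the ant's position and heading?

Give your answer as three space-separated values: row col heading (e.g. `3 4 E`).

Step 1: on WHITE (3,6): turn R to N, flip to black, move to (2,6). |black|=5
Step 2: on WHITE (2,6): turn R to E, flip to black, move to (2,7). |black|=6
Step 3: on WHITE (2,7): turn R to S, flip to black, move to (3,7). |black|=7
Step 4: on WHITE (3,7): turn R to W, flip to black, move to (3,6). |black|=8
Step 5: on BLACK (3,6): turn L to S, flip to white, move to (4,6). |black|=7
Step 6: on WHITE (4,6): turn R to W, flip to black, move to (4,5). |black|=8
Step 7: on WHITE (4,5): turn R to N, flip to black, move to (3,5). |black|=9
Step 8: on WHITE (3,5): turn R to E, flip to black, move to (3,6). |black|=10
Step 9: on WHITE (3,6): turn R to S, flip to black, move to (4,6). |black|=11

Answer: 4 6 S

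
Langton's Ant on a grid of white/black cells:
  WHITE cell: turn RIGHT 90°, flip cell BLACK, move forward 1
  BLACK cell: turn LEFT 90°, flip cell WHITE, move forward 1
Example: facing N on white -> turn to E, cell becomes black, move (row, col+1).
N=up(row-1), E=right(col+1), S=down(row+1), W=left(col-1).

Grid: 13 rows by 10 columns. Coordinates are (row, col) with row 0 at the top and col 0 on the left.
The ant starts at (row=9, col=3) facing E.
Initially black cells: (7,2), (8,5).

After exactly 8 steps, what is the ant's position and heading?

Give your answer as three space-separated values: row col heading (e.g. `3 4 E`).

Answer: 9 3 W

Derivation:
Step 1: on WHITE (9,3): turn R to S, flip to black, move to (10,3). |black|=3
Step 2: on WHITE (10,3): turn R to W, flip to black, move to (10,2). |black|=4
Step 3: on WHITE (10,2): turn R to N, flip to black, move to (9,2). |black|=5
Step 4: on WHITE (9,2): turn R to E, flip to black, move to (9,3). |black|=6
Step 5: on BLACK (9,3): turn L to N, flip to white, move to (8,3). |black|=5
Step 6: on WHITE (8,3): turn R to E, flip to black, move to (8,4). |black|=6
Step 7: on WHITE (8,4): turn R to S, flip to black, move to (9,4). |black|=7
Step 8: on WHITE (9,4): turn R to W, flip to black, move to (9,3). |black|=8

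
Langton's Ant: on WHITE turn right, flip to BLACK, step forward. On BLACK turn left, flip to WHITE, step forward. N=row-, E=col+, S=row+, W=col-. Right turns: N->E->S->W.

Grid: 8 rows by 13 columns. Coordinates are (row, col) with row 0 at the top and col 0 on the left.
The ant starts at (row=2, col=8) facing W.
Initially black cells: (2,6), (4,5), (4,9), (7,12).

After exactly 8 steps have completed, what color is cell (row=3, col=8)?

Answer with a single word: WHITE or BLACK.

Step 1: on WHITE (2,8): turn R to N, flip to black, move to (1,8). |black|=5
Step 2: on WHITE (1,8): turn R to E, flip to black, move to (1,9). |black|=6
Step 3: on WHITE (1,9): turn R to S, flip to black, move to (2,9). |black|=7
Step 4: on WHITE (2,9): turn R to W, flip to black, move to (2,8). |black|=8
Step 5: on BLACK (2,8): turn L to S, flip to white, move to (3,8). |black|=7
Step 6: on WHITE (3,8): turn R to W, flip to black, move to (3,7). |black|=8
Step 7: on WHITE (3,7): turn R to N, flip to black, move to (2,7). |black|=9
Step 8: on WHITE (2,7): turn R to E, flip to black, move to (2,8). |black|=10

Answer: BLACK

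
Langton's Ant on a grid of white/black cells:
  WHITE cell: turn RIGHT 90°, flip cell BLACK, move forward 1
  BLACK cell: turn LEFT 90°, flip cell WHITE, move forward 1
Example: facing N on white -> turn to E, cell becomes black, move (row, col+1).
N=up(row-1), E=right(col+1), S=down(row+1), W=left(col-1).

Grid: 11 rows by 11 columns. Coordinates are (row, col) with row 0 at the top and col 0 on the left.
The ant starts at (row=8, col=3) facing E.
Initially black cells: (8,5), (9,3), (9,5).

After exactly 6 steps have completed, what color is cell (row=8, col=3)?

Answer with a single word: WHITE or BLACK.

Step 1: on WHITE (8,3): turn R to S, flip to black, move to (9,3). |black|=4
Step 2: on BLACK (9,3): turn L to E, flip to white, move to (9,4). |black|=3
Step 3: on WHITE (9,4): turn R to S, flip to black, move to (10,4). |black|=4
Step 4: on WHITE (10,4): turn R to W, flip to black, move to (10,3). |black|=5
Step 5: on WHITE (10,3): turn R to N, flip to black, move to (9,3). |black|=6
Step 6: on WHITE (9,3): turn R to E, flip to black, move to (9,4). |black|=7

Answer: BLACK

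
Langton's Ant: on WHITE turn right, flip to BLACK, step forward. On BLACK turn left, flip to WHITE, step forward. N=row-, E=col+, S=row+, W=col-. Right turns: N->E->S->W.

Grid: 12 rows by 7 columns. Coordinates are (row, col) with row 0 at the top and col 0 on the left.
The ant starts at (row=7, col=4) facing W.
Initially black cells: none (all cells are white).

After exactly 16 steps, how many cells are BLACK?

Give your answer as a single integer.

Answer: 8

Derivation:
Step 1: on WHITE (7,4): turn R to N, flip to black, move to (6,4). |black|=1
Step 2: on WHITE (6,4): turn R to E, flip to black, move to (6,5). |black|=2
Step 3: on WHITE (6,5): turn R to S, flip to black, move to (7,5). |black|=3
Step 4: on WHITE (7,5): turn R to W, flip to black, move to (7,4). |black|=4
Step 5: on BLACK (7,4): turn L to S, flip to white, move to (8,4). |black|=3
Step 6: on WHITE (8,4): turn R to W, flip to black, move to (8,3). |black|=4
Step 7: on WHITE (8,3): turn R to N, flip to black, move to (7,3). |black|=5
Step 8: on WHITE (7,3): turn R to E, flip to black, move to (7,4). |black|=6
Step 9: on WHITE (7,4): turn R to S, flip to black, move to (8,4). |black|=7
Step 10: on BLACK (8,4): turn L to E, flip to white, move to (8,5). |black|=6
Step 11: on WHITE (8,5): turn R to S, flip to black, move to (9,5). |black|=7
Step 12: on WHITE (9,5): turn R to W, flip to black, move to (9,4). |black|=8
Step 13: on WHITE (9,4): turn R to N, flip to black, move to (8,4). |black|=9
Step 14: on WHITE (8,4): turn R to E, flip to black, move to (8,5). |black|=10
Step 15: on BLACK (8,5): turn L to N, flip to white, move to (7,5). |black|=9
Step 16: on BLACK (7,5): turn L to W, flip to white, move to (7,4). |black|=8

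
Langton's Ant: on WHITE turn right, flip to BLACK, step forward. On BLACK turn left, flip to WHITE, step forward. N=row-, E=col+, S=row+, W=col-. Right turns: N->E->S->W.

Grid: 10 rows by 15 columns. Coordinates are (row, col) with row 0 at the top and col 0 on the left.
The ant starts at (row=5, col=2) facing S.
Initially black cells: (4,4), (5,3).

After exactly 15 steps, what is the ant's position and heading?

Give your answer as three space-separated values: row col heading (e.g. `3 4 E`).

Step 1: on WHITE (5,2): turn R to W, flip to black, move to (5,1). |black|=3
Step 2: on WHITE (5,1): turn R to N, flip to black, move to (4,1). |black|=4
Step 3: on WHITE (4,1): turn R to E, flip to black, move to (4,2). |black|=5
Step 4: on WHITE (4,2): turn R to S, flip to black, move to (5,2). |black|=6
Step 5: on BLACK (5,2): turn L to E, flip to white, move to (5,3). |black|=5
Step 6: on BLACK (5,3): turn L to N, flip to white, move to (4,3). |black|=4
Step 7: on WHITE (4,3): turn R to E, flip to black, move to (4,4). |black|=5
Step 8: on BLACK (4,4): turn L to N, flip to white, move to (3,4). |black|=4
Step 9: on WHITE (3,4): turn R to E, flip to black, move to (3,5). |black|=5
Step 10: on WHITE (3,5): turn R to S, flip to black, move to (4,5). |black|=6
Step 11: on WHITE (4,5): turn R to W, flip to black, move to (4,4). |black|=7
Step 12: on WHITE (4,4): turn R to N, flip to black, move to (3,4). |black|=8
Step 13: on BLACK (3,4): turn L to W, flip to white, move to (3,3). |black|=7
Step 14: on WHITE (3,3): turn R to N, flip to black, move to (2,3). |black|=8
Step 15: on WHITE (2,3): turn R to E, flip to black, move to (2,4). |black|=9

Answer: 2 4 E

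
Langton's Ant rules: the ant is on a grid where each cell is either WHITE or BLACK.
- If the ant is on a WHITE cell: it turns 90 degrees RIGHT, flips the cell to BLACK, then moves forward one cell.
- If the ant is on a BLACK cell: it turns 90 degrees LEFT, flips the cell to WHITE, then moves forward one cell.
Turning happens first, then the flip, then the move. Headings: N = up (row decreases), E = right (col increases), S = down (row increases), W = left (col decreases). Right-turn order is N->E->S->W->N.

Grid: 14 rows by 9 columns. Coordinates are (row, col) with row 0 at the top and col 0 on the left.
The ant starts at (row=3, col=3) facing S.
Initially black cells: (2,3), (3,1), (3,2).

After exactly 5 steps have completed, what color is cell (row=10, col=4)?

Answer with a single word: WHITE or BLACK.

Answer: WHITE

Derivation:
Step 1: on WHITE (3,3): turn R to W, flip to black, move to (3,2). |black|=4
Step 2: on BLACK (3,2): turn L to S, flip to white, move to (4,2). |black|=3
Step 3: on WHITE (4,2): turn R to W, flip to black, move to (4,1). |black|=4
Step 4: on WHITE (4,1): turn R to N, flip to black, move to (3,1). |black|=5
Step 5: on BLACK (3,1): turn L to W, flip to white, move to (3,0). |black|=4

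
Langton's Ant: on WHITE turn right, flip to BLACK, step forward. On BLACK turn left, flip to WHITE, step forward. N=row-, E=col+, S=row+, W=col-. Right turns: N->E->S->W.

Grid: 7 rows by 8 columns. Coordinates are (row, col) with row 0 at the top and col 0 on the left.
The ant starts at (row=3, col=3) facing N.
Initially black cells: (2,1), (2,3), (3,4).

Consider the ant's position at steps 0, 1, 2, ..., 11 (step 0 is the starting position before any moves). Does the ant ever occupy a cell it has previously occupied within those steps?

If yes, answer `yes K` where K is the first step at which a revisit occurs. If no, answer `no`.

Step 1: on WHITE (3,3): turn R to E, flip to black, move to (3,4). |black|=4 — new cell
Step 2: on BLACK (3,4): turn L to N, flip to white, move to (2,4). |black|=3 — new cell
Step 3: on WHITE (2,4): turn R to E, flip to black, move to (2,5). |black|=4 — new cell
Step 4: on WHITE (2,5): turn R to S, flip to black, move to (3,5). |black|=5 — new cell
Step 5: on WHITE (3,5): turn R to W, flip to black, move to (3,4). |black|=6 — REVISIT

Answer: yes 5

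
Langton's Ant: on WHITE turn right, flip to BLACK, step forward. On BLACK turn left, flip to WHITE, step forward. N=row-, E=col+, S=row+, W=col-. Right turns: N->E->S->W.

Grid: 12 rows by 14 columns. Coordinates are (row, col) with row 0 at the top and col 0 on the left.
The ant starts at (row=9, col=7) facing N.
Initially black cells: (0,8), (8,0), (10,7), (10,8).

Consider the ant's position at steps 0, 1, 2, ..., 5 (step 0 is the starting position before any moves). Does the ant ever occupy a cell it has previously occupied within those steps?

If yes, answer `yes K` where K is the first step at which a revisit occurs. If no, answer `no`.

Step 1: on WHITE (9,7): turn R to E, flip to black, move to (9,8). |black|=5 — new cell
Step 2: on WHITE (9,8): turn R to S, flip to black, move to (10,8). |black|=6 — new cell
Step 3: on BLACK (10,8): turn L to E, flip to white, move to (10,9). |black|=5 — new cell
Step 4: on WHITE (10,9): turn R to S, flip to black, move to (11,9). |black|=6 — new cell
Step 5: on WHITE (11,9): turn R to W, flip to black, move to (11,8). |black|=7 — new cell
No revisit within 5 steps.

Answer: no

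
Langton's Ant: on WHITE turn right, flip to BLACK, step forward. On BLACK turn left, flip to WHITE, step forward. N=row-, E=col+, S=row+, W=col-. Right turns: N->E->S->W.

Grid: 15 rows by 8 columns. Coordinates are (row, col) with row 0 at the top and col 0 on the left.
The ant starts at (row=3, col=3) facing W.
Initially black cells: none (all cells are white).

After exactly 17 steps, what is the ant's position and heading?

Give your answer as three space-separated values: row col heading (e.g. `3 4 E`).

Step 1: on WHITE (3,3): turn R to N, flip to black, move to (2,3). |black|=1
Step 2: on WHITE (2,3): turn R to E, flip to black, move to (2,4). |black|=2
Step 3: on WHITE (2,4): turn R to S, flip to black, move to (3,4). |black|=3
Step 4: on WHITE (3,4): turn R to W, flip to black, move to (3,3). |black|=4
Step 5: on BLACK (3,3): turn L to S, flip to white, move to (4,3). |black|=3
Step 6: on WHITE (4,3): turn R to W, flip to black, move to (4,2). |black|=4
Step 7: on WHITE (4,2): turn R to N, flip to black, move to (3,2). |black|=5
Step 8: on WHITE (3,2): turn R to E, flip to black, move to (3,3). |black|=6
Step 9: on WHITE (3,3): turn R to S, flip to black, move to (4,3). |black|=7
Step 10: on BLACK (4,3): turn L to E, flip to white, move to (4,4). |black|=6
Step 11: on WHITE (4,4): turn R to S, flip to black, move to (5,4). |black|=7
Step 12: on WHITE (5,4): turn R to W, flip to black, move to (5,3). |black|=8
Step 13: on WHITE (5,3): turn R to N, flip to black, move to (4,3). |black|=9
Step 14: on WHITE (4,3): turn R to E, flip to black, move to (4,4). |black|=10
Step 15: on BLACK (4,4): turn L to N, flip to white, move to (3,4). |black|=9
Step 16: on BLACK (3,4): turn L to W, flip to white, move to (3,3). |black|=8
Step 17: on BLACK (3,3): turn L to S, flip to white, move to (4,3). |black|=7

Answer: 4 3 S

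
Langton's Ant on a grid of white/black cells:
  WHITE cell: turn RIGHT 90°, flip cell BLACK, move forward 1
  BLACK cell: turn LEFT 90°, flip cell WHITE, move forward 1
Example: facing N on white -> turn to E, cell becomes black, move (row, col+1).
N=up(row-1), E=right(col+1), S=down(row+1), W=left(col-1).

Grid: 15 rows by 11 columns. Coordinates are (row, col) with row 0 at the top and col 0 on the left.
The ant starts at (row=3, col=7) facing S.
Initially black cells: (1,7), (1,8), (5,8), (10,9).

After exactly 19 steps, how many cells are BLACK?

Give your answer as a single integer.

Step 1: on WHITE (3,7): turn R to W, flip to black, move to (3,6). |black|=5
Step 2: on WHITE (3,6): turn R to N, flip to black, move to (2,6). |black|=6
Step 3: on WHITE (2,6): turn R to E, flip to black, move to (2,7). |black|=7
Step 4: on WHITE (2,7): turn R to S, flip to black, move to (3,7). |black|=8
Step 5: on BLACK (3,7): turn L to E, flip to white, move to (3,8). |black|=7
Step 6: on WHITE (3,8): turn R to S, flip to black, move to (4,8). |black|=8
Step 7: on WHITE (4,8): turn R to W, flip to black, move to (4,7). |black|=9
Step 8: on WHITE (4,7): turn R to N, flip to black, move to (3,7). |black|=10
Step 9: on WHITE (3,7): turn R to E, flip to black, move to (3,8). |black|=11
Step 10: on BLACK (3,8): turn L to N, flip to white, move to (2,8). |black|=10
Step 11: on WHITE (2,8): turn R to E, flip to black, move to (2,9). |black|=11
Step 12: on WHITE (2,9): turn R to S, flip to black, move to (3,9). |black|=12
Step 13: on WHITE (3,9): turn R to W, flip to black, move to (3,8). |black|=13
Step 14: on WHITE (3,8): turn R to N, flip to black, move to (2,8). |black|=14
Step 15: on BLACK (2,8): turn L to W, flip to white, move to (2,7). |black|=13
Step 16: on BLACK (2,7): turn L to S, flip to white, move to (3,7). |black|=12
Step 17: on BLACK (3,7): turn L to E, flip to white, move to (3,8). |black|=11
Step 18: on BLACK (3,8): turn L to N, flip to white, move to (2,8). |black|=10
Step 19: on WHITE (2,8): turn R to E, flip to black, move to (2,9). |black|=11

Answer: 11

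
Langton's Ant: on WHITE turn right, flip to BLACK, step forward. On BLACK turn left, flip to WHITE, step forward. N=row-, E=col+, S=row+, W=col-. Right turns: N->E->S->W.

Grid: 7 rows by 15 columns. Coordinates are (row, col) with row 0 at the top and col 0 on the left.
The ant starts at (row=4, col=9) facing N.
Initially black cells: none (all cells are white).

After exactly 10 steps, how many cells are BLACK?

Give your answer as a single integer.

Step 1: on WHITE (4,9): turn R to E, flip to black, move to (4,10). |black|=1
Step 2: on WHITE (4,10): turn R to S, flip to black, move to (5,10). |black|=2
Step 3: on WHITE (5,10): turn R to W, flip to black, move to (5,9). |black|=3
Step 4: on WHITE (5,9): turn R to N, flip to black, move to (4,9). |black|=4
Step 5: on BLACK (4,9): turn L to W, flip to white, move to (4,8). |black|=3
Step 6: on WHITE (4,8): turn R to N, flip to black, move to (3,8). |black|=4
Step 7: on WHITE (3,8): turn R to E, flip to black, move to (3,9). |black|=5
Step 8: on WHITE (3,9): turn R to S, flip to black, move to (4,9). |black|=6
Step 9: on WHITE (4,9): turn R to W, flip to black, move to (4,8). |black|=7
Step 10: on BLACK (4,8): turn L to S, flip to white, move to (5,8). |black|=6

Answer: 6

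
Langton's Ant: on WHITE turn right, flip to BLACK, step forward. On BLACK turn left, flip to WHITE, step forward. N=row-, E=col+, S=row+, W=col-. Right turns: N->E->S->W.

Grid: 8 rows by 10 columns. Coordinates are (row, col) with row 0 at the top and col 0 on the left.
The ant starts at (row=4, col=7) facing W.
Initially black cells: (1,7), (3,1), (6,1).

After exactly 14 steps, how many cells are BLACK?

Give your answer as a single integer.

Step 1: on WHITE (4,7): turn R to N, flip to black, move to (3,7). |black|=4
Step 2: on WHITE (3,7): turn R to E, flip to black, move to (3,8). |black|=5
Step 3: on WHITE (3,8): turn R to S, flip to black, move to (4,8). |black|=6
Step 4: on WHITE (4,8): turn R to W, flip to black, move to (4,7). |black|=7
Step 5: on BLACK (4,7): turn L to S, flip to white, move to (5,7). |black|=6
Step 6: on WHITE (5,7): turn R to W, flip to black, move to (5,6). |black|=7
Step 7: on WHITE (5,6): turn R to N, flip to black, move to (4,6). |black|=8
Step 8: on WHITE (4,6): turn R to E, flip to black, move to (4,7). |black|=9
Step 9: on WHITE (4,7): turn R to S, flip to black, move to (5,7). |black|=10
Step 10: on BLACK (5,7): turn L to E, flip to white, move to (5,8). |black|=9
Step 11: on WHITE (5,8): turn R to S, flip to black, move to (6,8). |black|=10
Step 12: on WHITE (6,8): turn R to W, flip to black, move to (6,7). |black|=11
Step 13: on WHITE (6,7): turn R to N, flip to black, move to (5,7). |black|=12
Step 14: on WHITE (5,7): turn R to E, flip to black, move to (5,8). |black|=13

Answer: 13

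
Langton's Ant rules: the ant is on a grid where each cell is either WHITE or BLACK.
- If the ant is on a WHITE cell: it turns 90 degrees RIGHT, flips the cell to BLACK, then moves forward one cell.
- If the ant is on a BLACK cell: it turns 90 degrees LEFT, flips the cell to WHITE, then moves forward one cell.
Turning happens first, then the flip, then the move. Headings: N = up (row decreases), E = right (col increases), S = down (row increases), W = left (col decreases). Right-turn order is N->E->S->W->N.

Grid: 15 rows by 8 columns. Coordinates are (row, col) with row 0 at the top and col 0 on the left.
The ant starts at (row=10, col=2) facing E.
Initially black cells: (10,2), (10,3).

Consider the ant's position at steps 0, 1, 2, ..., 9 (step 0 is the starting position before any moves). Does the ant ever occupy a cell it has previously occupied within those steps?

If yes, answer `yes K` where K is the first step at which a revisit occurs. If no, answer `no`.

Step 1: on BLACK (10,2): turn L to N, flip to white, move to (9,2). |black|=1 — new cell
Step 2: on WHITE (9,2): turn R to E, flip to black, move to (9,3). |black|=2 — new cell
Step 3: on WHITE (9,3): turn R to S, flip to black, move to (10,3). |black|=3 — new cell
Step 4: on BLACK (10,3): turn L to E, flip to white, move to (10,4). |black|=2 — new cell
Step 5: on WHITE (10,4): turn R to S, flip to black, move to (11,4). |black|=3 — new cell
Step 6: on WHITE (11,4): turn R to W, flip to black, move to (11,3). |black|=4 — new cell
Step 7: on WHITE (11,3): turn R to N, flip to black, move to (10,3). |black|=5 — REVISIT

Answer: yes 7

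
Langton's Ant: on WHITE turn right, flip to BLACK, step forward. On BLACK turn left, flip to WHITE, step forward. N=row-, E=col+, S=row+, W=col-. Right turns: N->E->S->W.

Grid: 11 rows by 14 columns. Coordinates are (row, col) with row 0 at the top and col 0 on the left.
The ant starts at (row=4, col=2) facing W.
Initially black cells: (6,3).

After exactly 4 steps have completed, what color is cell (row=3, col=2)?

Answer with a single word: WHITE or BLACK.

Answer: BLACK

Derivation:
Step 1: on WHITE (4,2): turn R to N, flip to black, move to (3,2). |black|=2
Step 2: on WHITE (3,2): turn R to E, flip to black, move to (3,3). |black|=3
Step 3: on WHITE (3,3): turn R to S, flip to black, move to (4,3). |black|=4
Step 4: on WHITE (4,3): turn R to W, flip to black, move to (4,2). |black|=5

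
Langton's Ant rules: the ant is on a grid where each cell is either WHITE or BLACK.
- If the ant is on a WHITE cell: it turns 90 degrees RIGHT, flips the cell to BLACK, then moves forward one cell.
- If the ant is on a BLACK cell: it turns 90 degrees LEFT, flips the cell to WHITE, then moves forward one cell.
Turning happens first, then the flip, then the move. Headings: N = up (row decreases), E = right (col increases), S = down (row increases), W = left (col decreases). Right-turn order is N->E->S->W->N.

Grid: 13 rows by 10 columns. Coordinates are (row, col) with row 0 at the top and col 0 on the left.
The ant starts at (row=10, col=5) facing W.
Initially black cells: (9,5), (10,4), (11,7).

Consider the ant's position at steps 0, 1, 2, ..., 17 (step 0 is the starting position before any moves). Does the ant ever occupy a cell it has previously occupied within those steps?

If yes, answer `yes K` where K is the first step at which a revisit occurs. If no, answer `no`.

Step 1: on WHITE (10,5): turn R to N, flip to black, move to (9,5). |black|=4 — new cell
Step 2: on BLACK (9,5): turn L to W, flip to white, move to (9,4). |black|=3 — new cell
Step 3: on WHITE (9,4): turn R to N, flip to black, move to (8,4). |black|=4 — new cell
Step 4: on WHITE (8,4): turn R to E, flip to black, move to (8,5). |black|=5 — new cell
Step 5: on WHITE (8,5): turn R to S, flip to black, move to (9,5). |black|=6 — REVISIT

Answer: yes 5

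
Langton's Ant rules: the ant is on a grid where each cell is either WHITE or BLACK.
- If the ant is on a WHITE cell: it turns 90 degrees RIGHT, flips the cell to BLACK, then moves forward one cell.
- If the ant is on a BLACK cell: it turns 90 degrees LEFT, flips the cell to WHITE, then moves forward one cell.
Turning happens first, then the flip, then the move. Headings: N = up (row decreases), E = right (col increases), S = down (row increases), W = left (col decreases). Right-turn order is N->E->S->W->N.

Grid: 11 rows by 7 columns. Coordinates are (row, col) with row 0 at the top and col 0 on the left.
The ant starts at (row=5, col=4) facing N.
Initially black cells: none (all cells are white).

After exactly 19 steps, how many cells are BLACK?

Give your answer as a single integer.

Step 1: on WHITE (5,4): turn R to E, flip to black, move to (5,5). |black|=1
Step 2: on WHITE (5,5): turn R to S, flip to black, move to (6,5). |black|=2
Step 3: on WHITE (6,5): turn R to W, flip to black, move to (6,4). |black|=3
Step 4: on WHITE (6,4): turn R to N, flip to black, move to (5,4). |black|=4
Step 5: on BLACK (5,4): turn L to W, flip to white, move to (5,3). |black|=3
Step 6: on WHITE (5,3): turn R to N, flip to black, move to (4,3). |black|=4
Step 7: on WHITE (4,3): turn R to E, flip to black, move to (4,4). |black|=5
Step 8: on WHITE (4,4): turn R to S, flip to black, move to (5,4). |black|=6
Step 9: on WHITE (5,4): turn R to W, flip to black, move to (5,3). |black|=7
Step 10: on BLACK (5,3): turn L to S, flip to white, move to (6,3). |black|=6
Step 11: on WHITE (6,3): turn R to W, flip to black, move to (6,2). |black|=7
Step 12: on WHITE (6,2): turn R to N, flip to black, move to (5,2). |black|=8
Step 13: on WHITE (5,2): turn R to E, flip to black, move to (5,3). |black|=9
Step 14: on WHITE (5,3): turn R to S, flip to black, move to (6,3). |black|=10
Step 15: on BLACK (6,3): turn L to E, flip to white, move to (6,4). |black|=9
Step 16: on BLACK (6,4): turn L to N, flip to white, move to (5,4). |black|=8
Step 17: on BLACK (5,4): turn L to W, flip to white, move to (5,3). |black|=7
Step 18: on BLACK (5,3): turn L to S, flip to white, move to (6,3). |black|=6
Step 19: on WHITE (6,3): turn R to W, flip to black, move to (6,2). |black|=7

Answer: 7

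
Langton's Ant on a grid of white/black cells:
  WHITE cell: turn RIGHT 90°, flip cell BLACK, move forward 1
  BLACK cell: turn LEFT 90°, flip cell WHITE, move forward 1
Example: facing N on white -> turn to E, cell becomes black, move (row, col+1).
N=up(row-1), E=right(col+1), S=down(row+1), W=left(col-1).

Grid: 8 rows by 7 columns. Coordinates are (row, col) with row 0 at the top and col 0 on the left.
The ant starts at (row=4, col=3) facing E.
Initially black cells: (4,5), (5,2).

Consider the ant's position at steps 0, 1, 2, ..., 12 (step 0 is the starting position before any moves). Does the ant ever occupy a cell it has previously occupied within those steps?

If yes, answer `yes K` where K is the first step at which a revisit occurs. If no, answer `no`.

Step 1: on WHITE (4,3): turn R to S, flip to black, move to (5,3). |black|=3 — new cell
Step 2: on WHITE (5,3): turn R to W, flip to black, move to (5,2). |black|=4 — new cell
Step 3: on BLACK (5,2): turn L to S, flip to white, move to (6,2). |black|=3 — new cell
Step 4: on WHITE (6,2): turn R to W, flip to black, move to (6,1). |black|=4 — new cell
Step 5: on WHITE (6,1): turn R to N, flip to black, move to (5,1). |black|=5 — new cell
Step 6: on WHITE (5,1): turn R to E, flip to black, move to (5,2). |black|=6 — REVISIT

Answer: yes 6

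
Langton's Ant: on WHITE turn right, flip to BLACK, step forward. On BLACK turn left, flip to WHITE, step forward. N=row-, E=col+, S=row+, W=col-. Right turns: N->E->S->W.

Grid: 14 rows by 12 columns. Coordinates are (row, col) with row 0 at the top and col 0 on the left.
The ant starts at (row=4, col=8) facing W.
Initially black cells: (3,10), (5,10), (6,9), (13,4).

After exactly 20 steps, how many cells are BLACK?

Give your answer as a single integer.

Answer: 10

Derivation:
Step 1: on WHITE (4,8): turn R to N, flip to black, move to (3,8). |black|=5
Step 2: on WHITE (3,8): turn R to E, flip to black, move to (3,9). |black|=6
Step 3: on WHITE (3,9): turn R to S, flip to black, move to (4,9). |black|=7
Step 4: on WHITE (4,9): turn R to W, flip to black, move to (4,8). |black|=8
Step 5: on BLACK (4,8): turn L to S, flip to white, move to (5,8). |black|=7
Step 6: on WHITE (5,8): turn R to W, flip to black, move to (5,7). |black|=8
Step 7: on WHITE (5,7): turn R to N, flip to black, move to (4,7). |black|=9
Step 8: on WHITE (4,7): turn R to E, flip to black, move to (4,8). |black|=10
Step 9: on WHITE (4,8): turn R to S, flip to black, move to (5,8). |black|=11
Step 10: on BLACK (5,8): turn L to E, flip to white, move to (5,9). |black|=10
Step 11: on WHITE (5,9): turn R to S, flip to black, move to (6,9). |black|=11
Step 12: on BLACK (6,9): turn L to E, flip to white, move to (6,10). |black|=10
Step 13: on WHITE (6,10): turn R to S, flip to black, move to (7,10). |black|=11
Step 14: on WHITE (7,10): turn R to W, flip to black, move to (7,9). |black|=12
Step 15: on WHITE (7,9): turn R to N, flip to black, move to (6,9). |black|=13
Step 16: on WHITE (6,9): turn R to E, flip to black, move to (6,10). |black|=14
Step 17: on BLACK (6,10): turn L to N, flip to white, move to (5,10). |black|=13
Step 18: on BLACK (5,10): turn L to W, flip to white, move to (5,9). |black|=12
Step 19: on BLACK (5,9): turn L to S, flip to white, move to (6,9). |black|=11
Step 20: on BLACK (6,9): turn L to E, flip to white, move to (6,10). |black|=10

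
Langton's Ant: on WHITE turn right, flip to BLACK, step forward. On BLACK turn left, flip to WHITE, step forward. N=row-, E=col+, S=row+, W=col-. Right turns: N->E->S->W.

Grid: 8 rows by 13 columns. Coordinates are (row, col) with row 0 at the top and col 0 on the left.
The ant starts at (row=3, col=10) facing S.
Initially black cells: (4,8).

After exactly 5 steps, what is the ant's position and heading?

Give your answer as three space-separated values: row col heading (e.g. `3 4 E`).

Answer: 3 11 E

Derivation:
Step 1: on WHITE (3,10): turn R to W, flip to black, move to (3,9). |black|=2
Step 2: on WHITE (3,9): turn R to N, flip to black, move to (2,9). |black|=3
Step 3: on WHITE (2,9): turn R to E, flip to black, move to (2,10). |black|=4
Step 4: on WHITE (2,10): turn R to S, flip to black, move to (3,10). |black|=5
Step 5: on BLACK (3,10): turn L to E, flip to white, move to (3,11). |black|=4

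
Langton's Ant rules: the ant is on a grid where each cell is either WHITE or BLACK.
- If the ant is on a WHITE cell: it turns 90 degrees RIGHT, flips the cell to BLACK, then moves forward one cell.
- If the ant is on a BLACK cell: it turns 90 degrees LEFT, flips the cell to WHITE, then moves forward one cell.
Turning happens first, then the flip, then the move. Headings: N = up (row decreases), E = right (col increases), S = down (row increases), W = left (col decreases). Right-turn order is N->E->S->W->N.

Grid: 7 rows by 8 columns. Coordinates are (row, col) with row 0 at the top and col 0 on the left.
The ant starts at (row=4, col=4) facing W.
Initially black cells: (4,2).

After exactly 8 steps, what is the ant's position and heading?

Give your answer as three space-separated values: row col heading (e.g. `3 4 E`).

Answer: 4 4 E

Derivation:
Step 1: on WHITE (4,4): turn R to N, flip to black, move to (3,4). |black|=2
Step 2: on WHITE (3,4): turn R to E, flip to black, move to (3,5). |black|=3
Step 3: on WHITE (3,5): turn R to S, flip to black, move to (4,5). |black|=4
Step 4: on WHITE (4,5): turn R to W, flip to black, move to (4,4). |black|=5
Step 5: on BLACK (4,4): turn L to S, flip to white, move to (5,4). |black|=4
Step 6: on WHITE (5,4): turn R to W, flip to black, move to (5,3). |black|=5
Step 7: on WHITE (5,3): turn R to N, flip to black, move to (4,3). |black|=6
Step 8: on WHITE (4,3): turn R to E, flip to black, move to (4,4). |black|=7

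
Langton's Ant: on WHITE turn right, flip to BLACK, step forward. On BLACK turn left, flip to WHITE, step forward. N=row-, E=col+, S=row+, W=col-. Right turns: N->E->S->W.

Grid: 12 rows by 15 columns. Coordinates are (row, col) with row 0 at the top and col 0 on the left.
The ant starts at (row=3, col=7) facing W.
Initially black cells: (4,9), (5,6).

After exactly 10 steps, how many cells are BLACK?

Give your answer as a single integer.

Answer: 8

Derivation:
Step 1: on WHITE (3,7): turn R to N, flip to black, move to (2,7). |black|=3
Step 2: on WHITE (2,7): turn R to E, flip to black, move to (2,8). |black|=4
Step 3: on WHITE (2,8): turn R to S, flip to black, move to (3,8). |black|=5
Step 4: on WHITE (3,8): turn R to W, flip to black, move to (3,7). |black|=6
Step 5: on BLACK (3,7): turn L to S, flip to white, move to (4,7). |black|=5
Step 6: on WHITE (4,7): turn R to W, flip to black, move to (4,6). |black|=6
Step 7: on WHITE (4,6): turn R to N, flip to black, move to (3,6). |black|=7
Step 8: on WHITE (3,6): turn R to E, flip to black, move to (3,7). |black|=8
Step 9: on WHITE (3,7): turn R to S, flip to black, move to (4,7). |black|=9
Step 10: on BLACK (4,7): turn L to E, flip to white, move to (4,8). |black|=8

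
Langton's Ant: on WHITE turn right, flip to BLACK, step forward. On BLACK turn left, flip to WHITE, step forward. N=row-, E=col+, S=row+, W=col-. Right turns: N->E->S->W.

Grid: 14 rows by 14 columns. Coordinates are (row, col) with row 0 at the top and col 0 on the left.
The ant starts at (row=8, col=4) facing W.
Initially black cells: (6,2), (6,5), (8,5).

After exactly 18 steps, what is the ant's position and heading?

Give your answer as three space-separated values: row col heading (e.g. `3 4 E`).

Answer: 7 7 E

Derivation:
Step 1: on WHITE (8,4): turn R to N, flip to black, move to (7,4). |black|=4
Step 2: on WHITE (7,4): turn R to E, flip to black, move to (7,5). |black|=5
Step 3: on WHITE (7,5): turn R to S, flip to black, move to (8,5). |black|=6
Step 4: on BLACK (8,5): turn L to E, flip to white, move to (8,6). |black|=5
Step 5: on WHITE (8,6): turn R to S, flip to black, move to (9,6). |black|=6
Step 6: on WHITE (9,6): turn R to W, flip to black, move to (9,5). |black|=7
Step 7: on WHITE (9,5): turn R to N, flip to black, move to (8,5). |black|=8
Step 8: on WHITE (8,5): turn R to E, flip to black, move to (8,6). |black|=9
Step 9: on BLACK (8,6): turn L to N, flip to white, move to (7,6). |black|=8
Step 10: on WHITE (7,6): turn R to E, flip to black, move to (7,7). |black|=9
Step 11: on WHITE (7,7): turn R to S, flip to black, move to (8,7). |black|=10
Step 12: on WHITE (8,7): turn R to W, flip to black, move to (8,6). |black|=11
Step 13: on WHITE (8,6): turn R to N, flip to black, move to (7,6). |black|=12
Step 14: on BLACK (7,6): turn L to W, flip to white, move to (7,5). |black|=11
Step 15: on BLACK (7,5): turn L to S, flip to white, move to (8,5). |black|=10
Step 16: on BLACK (8,5): turn L to E, flip to white, move to (8,6). |black|=9
Step 17: on BLACK (8,6): turn L to N, flip to white, move to (7,6). |black|=8
Step 18: on WHITE (7,6): turn R to E, flip to black, move to (7,7). |black|=9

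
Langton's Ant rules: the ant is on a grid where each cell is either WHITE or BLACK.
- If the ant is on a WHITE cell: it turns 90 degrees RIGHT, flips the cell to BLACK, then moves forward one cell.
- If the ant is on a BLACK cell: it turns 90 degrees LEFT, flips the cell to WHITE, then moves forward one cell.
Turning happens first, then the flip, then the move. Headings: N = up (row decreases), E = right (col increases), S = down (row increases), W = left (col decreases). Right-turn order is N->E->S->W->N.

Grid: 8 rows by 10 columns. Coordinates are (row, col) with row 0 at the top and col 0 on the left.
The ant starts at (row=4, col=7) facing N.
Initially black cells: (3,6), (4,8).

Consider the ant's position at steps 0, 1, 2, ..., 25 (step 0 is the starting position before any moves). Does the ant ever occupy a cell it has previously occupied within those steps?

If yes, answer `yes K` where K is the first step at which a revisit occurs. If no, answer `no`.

Answer: yes 5

Derivation:
Step 1: on WHITE (4,7): turn R to E, flip to black, move to (4,8). |black|=3 — new cell
Step 2: on BLACK (4,8): turn L to N, flip to white, move to (3,8). |black|=2 — new cell
Step 3: on WHITE (3,8): turn R to E, flip to black, move to (3,9). |black|=3 — new cell
Step 4: on WHITE (3,9): turn R to S, flip to black, move to (4,9). |black|=4 — new cell
Step 5: on WHITE (4,9): turn R to W, flip to black, move to (4,8). |black|=5 — REVISIT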